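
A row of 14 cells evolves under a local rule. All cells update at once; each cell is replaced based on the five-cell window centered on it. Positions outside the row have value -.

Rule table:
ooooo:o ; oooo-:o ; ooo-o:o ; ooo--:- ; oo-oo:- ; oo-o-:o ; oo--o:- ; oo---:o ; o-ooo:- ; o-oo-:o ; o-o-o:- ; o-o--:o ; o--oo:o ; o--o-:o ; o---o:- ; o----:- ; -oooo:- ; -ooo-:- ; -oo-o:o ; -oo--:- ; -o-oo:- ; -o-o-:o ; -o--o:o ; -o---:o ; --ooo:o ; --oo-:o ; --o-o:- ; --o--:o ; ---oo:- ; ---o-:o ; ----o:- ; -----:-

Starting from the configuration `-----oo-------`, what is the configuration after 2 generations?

-----o-o------
----o-ooo-----

----o-ooo-----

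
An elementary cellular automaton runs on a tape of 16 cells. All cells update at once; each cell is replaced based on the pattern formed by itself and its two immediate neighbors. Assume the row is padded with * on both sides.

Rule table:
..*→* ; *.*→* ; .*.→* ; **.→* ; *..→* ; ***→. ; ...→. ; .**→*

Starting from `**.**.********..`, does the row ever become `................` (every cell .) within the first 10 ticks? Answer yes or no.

.******......***
**....**....**..
.**..****..*****
******..****....
.....****..**..*
*...**..********
**.******.......
.***....**.....*
**.**..****...**
.*******..**.**.
tick 10 is .*******..**.**., still not uniform .

no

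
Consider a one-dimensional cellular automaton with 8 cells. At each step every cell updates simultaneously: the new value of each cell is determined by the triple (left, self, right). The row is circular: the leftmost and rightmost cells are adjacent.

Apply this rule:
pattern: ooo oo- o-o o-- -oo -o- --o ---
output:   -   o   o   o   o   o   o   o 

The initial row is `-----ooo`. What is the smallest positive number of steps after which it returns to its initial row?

step 1: oooooo-o
step 2: -----ooo

2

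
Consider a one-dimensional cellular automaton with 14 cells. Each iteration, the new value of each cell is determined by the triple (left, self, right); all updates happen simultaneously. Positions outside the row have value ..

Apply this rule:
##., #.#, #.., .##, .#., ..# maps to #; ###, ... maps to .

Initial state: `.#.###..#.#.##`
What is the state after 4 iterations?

####.#########
#..###.......#
####.##.....##
#..#####...###

#..#####...###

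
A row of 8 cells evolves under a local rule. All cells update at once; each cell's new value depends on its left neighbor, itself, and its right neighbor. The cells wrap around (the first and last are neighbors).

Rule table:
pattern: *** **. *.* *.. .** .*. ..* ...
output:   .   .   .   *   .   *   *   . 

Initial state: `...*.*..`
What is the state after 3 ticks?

.**...**

..**.**.
.*.....*
.**...**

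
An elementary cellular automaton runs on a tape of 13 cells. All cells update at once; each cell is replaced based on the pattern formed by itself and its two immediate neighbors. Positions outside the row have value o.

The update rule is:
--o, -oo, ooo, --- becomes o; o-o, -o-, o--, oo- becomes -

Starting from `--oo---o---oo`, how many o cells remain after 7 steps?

-oo--oo--oooo
-o--oo--ooooo
---oo--oooooo
-ooo--ooooooo
-oo--oooooooo
-o--ooooooooo
---oooooooooo
count of o: 10

10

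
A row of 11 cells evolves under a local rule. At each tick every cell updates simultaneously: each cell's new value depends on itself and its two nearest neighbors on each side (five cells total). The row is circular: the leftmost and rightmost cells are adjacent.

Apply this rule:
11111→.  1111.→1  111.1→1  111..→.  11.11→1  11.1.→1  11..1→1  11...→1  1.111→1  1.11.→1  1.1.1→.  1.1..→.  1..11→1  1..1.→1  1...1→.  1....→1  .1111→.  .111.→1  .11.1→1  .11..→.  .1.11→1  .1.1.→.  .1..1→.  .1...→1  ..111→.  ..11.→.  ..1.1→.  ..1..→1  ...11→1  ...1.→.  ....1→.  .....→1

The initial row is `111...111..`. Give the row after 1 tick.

.1.1.1.1.11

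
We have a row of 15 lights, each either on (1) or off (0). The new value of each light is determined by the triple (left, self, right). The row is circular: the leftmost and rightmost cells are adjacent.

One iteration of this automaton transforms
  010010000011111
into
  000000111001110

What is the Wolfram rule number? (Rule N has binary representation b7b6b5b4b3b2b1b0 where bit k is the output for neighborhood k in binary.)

position 11: 111 → 1  (bit 7 = 1)
position 14: 110 → 0  (bit 6 = 0)
position 0: 101 → 0  (bit 5 = 0)
position 2: 100 → 0  (bit 4 = 0)
position 10: 011 → 0  (bit 3 = 0)
position 1: 010 → 0  (bit 2 = 0)
position 3: 001 → 0  (bit 1 = 0)
position 6: 000 → 1  (bit 0 = 1)
bits b7..b0 = 10000001 = 129

129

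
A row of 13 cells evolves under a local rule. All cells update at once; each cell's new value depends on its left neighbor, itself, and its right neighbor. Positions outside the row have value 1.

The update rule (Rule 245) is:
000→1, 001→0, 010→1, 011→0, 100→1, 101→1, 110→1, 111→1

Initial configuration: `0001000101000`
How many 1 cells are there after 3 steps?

11

1101110111110
1110111011111
1111011101111
count of 1: 11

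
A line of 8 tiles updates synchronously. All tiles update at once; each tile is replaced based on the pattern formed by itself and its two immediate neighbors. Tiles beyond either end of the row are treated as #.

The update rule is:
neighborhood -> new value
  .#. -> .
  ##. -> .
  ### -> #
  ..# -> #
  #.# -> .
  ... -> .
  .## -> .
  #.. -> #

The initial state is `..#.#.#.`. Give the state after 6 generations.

#....#.#

##......
#.#....#
...#..#.
#.#.##..
......##
#....#.#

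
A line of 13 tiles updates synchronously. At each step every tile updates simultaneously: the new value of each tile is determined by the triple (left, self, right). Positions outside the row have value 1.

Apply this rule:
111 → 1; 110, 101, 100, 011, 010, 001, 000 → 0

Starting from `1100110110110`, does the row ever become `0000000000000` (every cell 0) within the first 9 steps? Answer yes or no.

step 1: 1000000000000
step 2: 0000000000000
all cells are 0 at step 2

yes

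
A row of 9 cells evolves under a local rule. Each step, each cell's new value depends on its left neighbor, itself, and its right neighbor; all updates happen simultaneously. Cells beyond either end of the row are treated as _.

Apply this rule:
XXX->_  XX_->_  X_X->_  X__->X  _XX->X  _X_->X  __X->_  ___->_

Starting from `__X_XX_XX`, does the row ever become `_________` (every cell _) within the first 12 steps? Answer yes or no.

__X_X__X_
__X_XX_XX  (repeats step 0; period 2)
step 12: __X_XX_XX
step 12 is __X_XX_XX, still not uniform _

no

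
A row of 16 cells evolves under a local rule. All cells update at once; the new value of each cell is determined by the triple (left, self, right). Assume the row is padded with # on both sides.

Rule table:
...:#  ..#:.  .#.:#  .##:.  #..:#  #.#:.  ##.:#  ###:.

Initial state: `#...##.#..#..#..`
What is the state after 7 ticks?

tick 1: ###..#.##.##.##.
tick 2: ..##.#..#..#..#.
tick 3: #..#.##.##.##.#.
tick 4: ##.#..#..#..#.#.
tick 5: .#.##.##.##.#.#.
tick 6: .#..#..#..#.#.#.
tick 7: .##.##.##.#.#.#.

.##.##.##.#.#.#.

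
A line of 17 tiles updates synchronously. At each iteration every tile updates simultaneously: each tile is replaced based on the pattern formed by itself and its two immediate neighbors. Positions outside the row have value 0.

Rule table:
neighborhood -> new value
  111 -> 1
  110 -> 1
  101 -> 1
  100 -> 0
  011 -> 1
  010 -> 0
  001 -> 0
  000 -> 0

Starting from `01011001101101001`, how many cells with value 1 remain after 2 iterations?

9

iteration 1: 00111001111110000
iteration 2: 00111001111110000
count of 1: 9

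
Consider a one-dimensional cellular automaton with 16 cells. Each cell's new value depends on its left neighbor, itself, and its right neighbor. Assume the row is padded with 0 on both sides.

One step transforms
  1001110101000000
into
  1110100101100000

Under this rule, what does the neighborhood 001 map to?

1

At position 2 the neighborhood is 001; the next row has 1 there.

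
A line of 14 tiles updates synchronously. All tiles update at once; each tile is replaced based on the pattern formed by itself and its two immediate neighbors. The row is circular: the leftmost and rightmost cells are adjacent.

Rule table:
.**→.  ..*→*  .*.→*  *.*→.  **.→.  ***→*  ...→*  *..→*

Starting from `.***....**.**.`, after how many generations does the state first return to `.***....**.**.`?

*.*.****.....*
..*..**.*****.
*****....***.*
****.****.*...
.**...**..****
...***..**.**.
***.*.**.....*
**..*...*****.
..******.***..
**.****...*.**
*...**.****..*
.***....**.**.

12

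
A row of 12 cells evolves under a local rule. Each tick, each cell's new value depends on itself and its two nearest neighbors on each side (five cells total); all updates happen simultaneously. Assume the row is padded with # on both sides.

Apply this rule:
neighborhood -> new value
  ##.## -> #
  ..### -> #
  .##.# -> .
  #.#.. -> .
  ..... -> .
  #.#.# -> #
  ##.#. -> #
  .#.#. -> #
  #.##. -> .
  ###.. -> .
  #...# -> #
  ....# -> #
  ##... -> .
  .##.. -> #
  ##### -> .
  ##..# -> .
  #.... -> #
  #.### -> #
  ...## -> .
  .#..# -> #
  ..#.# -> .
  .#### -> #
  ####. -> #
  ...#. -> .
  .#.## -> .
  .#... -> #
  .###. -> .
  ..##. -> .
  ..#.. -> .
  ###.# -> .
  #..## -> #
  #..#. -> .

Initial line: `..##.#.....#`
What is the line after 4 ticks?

##...#.##.##

.#..#.##.#.#
#.#.....##.#
.#.##.#...##
##...#.##.##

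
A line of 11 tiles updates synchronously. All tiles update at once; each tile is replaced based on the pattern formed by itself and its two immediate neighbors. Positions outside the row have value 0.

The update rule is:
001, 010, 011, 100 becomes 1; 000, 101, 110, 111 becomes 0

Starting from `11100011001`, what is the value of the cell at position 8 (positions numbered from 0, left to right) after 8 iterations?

0

iteration 1: 10010110111
iteration 2: 11110100100
iteration 3: 10000111110
iteration 4: 11001100001
iteration 5: 10111010011
iteration 6: 10100011110
iteration 7: 10110110001
iteration 8: 10100101011
position 8 holds 0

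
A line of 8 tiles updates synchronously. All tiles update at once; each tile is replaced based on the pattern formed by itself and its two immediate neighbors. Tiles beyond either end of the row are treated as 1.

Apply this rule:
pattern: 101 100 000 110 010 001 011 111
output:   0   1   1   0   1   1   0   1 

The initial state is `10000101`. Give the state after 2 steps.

00111011

step 1: 01111100
step 2: 00111011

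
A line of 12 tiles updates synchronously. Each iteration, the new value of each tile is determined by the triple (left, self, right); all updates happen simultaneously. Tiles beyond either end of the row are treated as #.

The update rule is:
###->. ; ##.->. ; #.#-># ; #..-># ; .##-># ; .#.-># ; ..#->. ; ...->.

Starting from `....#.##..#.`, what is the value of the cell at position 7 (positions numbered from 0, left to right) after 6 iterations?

#

#...###.#.##
.#..#..####.
###.##.#...#
...##.###..#
#..#.##..#.#
.#.###.#.###
position 7 holds #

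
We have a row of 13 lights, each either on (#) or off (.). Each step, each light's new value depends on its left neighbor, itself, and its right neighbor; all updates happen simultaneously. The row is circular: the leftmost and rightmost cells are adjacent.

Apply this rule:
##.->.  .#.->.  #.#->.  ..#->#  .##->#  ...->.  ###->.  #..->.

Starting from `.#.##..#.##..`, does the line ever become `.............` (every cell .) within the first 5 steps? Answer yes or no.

#..#..#..#...
..#..#..#...#
.#..#..#...#.
#..#..#...#..
..#..#...#..#
step 5 is ..#..#...#..#, still not uniform .

no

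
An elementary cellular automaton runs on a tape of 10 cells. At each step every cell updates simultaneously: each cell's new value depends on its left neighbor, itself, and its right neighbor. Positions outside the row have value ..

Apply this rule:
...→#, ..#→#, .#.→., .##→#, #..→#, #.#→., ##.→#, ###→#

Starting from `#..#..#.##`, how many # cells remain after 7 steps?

step 1: .##.##..##
step 2: ###.######
step 3: ###.######  (fixed point — unchanged through step 7)
count of #: 9

9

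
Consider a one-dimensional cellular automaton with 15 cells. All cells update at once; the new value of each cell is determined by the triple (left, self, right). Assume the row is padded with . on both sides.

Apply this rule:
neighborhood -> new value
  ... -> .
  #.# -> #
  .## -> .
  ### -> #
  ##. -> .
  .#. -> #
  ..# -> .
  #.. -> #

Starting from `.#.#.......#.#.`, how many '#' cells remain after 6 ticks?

4

.####......####
..##.#......##.
....###.......#
.....#.#......#
.....####.....#
......##.#....#
count of #: 4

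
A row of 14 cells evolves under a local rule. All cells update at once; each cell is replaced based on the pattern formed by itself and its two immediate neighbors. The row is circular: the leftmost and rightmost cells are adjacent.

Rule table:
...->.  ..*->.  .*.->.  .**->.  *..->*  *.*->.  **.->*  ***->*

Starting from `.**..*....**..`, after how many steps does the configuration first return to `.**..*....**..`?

14

..**..*....**.
...**..*....**
*...**..*....*
**...**..*....
.**...**..*...
..**...**..*..
...**...**..*.
....**...**..*
*....**...**..
.*....**...**.
..*....**...**
*..*....**...*
**..*....**...
.**..*....**..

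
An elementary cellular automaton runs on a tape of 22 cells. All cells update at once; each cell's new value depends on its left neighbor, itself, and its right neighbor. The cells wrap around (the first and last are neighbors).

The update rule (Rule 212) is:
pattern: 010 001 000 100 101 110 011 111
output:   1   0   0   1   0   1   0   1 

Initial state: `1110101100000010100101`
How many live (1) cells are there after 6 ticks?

12

tick 1: 1110100110000010110100
tick 2: 0110110011000010010110
tick 3: 0010011001100011010011
tick 4: 1011001100110001011001
tick 5: 1001100110011001001100
tick 6: 1100110011001101100110
count of 1: 12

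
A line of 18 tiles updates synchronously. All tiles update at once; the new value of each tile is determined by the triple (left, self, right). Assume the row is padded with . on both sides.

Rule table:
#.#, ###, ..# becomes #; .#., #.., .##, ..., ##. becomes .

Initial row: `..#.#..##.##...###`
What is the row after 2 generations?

#.#..#..#....#.#..

.#.#..#..#....#.#.
#.#..#..#....#.#..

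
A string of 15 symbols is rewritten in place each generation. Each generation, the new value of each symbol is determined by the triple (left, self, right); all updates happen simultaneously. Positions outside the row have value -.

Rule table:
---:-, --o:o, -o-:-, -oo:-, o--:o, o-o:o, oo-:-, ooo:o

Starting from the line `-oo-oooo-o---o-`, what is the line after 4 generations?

o--o-oo-o-o-o-o
-oo-o--o-o-o-o-
o--o-oo-o-o-o-o  (repeats generation 1; period 2)
generation 4: -oo-o--o-o-o-o-

-oo-o--o-o-o-o-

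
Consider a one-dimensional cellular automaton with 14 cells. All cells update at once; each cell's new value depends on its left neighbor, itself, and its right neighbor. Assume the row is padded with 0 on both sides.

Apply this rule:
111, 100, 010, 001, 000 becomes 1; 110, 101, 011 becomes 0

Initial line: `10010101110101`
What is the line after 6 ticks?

tick 1: 11110100100101
tick 2: 01100111111101
tick 3: 10011011111001
tick 4: 11100001110111
tick 5: 01011110100010
tick 6: 11001100111111

11001100111111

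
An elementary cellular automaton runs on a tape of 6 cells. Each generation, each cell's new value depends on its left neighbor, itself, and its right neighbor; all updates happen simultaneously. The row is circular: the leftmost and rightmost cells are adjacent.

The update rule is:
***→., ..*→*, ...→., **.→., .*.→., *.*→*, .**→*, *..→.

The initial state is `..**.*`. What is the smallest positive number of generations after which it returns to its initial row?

6

generation 1: .**.*.
generation 2: **.*..
generation 3: *.*..*
generation 4: .*..**
generation 5: *..**.
generation 6: ..**.*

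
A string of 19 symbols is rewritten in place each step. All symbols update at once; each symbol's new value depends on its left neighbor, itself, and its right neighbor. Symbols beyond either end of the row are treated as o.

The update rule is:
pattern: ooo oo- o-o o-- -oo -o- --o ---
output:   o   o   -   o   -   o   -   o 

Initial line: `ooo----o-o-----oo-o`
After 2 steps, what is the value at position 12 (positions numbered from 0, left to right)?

step 1: oooooo-o-ooooo--o--
step 2: oooooo-o--ooooo-oo-
position 12 holds o

o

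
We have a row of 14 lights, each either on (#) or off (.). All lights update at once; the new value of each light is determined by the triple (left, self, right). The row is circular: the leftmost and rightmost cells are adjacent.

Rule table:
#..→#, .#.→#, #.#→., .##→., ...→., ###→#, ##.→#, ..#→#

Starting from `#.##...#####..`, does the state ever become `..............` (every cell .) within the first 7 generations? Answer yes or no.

generation 1: #..##.#.######
generation 2: ###.#.#..#####
generation 3: ###.#.###.####
generation 4: ###.#..##..###
generation 5: ###.###.###.##
generation 6: ###..##..##..#
generation 7: #####.###.###.
generation 7 is #####.###.###., still not uniform .

no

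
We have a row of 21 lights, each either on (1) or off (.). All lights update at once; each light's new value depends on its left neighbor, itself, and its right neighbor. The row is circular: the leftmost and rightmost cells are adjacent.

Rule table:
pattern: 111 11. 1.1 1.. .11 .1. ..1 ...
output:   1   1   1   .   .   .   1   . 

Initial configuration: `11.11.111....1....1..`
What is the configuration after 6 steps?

1.1.1.11....1..1.1.1.

.11.11.11...1....1..1
1.11.11.1..1....1..1.
.1.11.11..1....1..1.1
1.1.11.1.1....1..1.1.
.1.1.11.1....1..1.1.1
1.1.1.11....1..1.1.1.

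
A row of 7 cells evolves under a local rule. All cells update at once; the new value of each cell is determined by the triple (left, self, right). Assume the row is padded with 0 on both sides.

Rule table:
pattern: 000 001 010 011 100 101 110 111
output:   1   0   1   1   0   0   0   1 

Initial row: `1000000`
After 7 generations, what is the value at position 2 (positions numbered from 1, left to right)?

0

1011111
1011110
1011100
1011001
1010001
1010101
1010101
position 2 holds 0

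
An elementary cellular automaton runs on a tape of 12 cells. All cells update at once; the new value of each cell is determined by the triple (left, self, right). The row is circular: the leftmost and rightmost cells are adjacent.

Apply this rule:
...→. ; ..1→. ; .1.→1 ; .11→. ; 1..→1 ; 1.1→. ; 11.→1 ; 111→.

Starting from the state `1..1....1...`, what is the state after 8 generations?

..11..11..11

11.11...11..
.1..11...11.
.11..11...11
..11..11...1
1..11..11..1
11..11..11..
.11..11..11.
..11..11..11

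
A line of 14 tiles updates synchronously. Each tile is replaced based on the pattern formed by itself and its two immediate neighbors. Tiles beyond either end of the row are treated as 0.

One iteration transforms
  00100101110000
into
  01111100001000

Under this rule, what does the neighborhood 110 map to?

At position 9 the neighborhood is 110; the next row has 0 there.

0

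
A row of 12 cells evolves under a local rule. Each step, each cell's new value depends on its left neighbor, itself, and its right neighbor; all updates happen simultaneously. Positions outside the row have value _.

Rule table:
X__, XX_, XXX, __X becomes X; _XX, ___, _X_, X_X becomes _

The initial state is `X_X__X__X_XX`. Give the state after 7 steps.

___XX_XX___X
__X_X__XX_X_
_X___XX_X__X
X_X_X_X__XX_
_______XX_XX
______X_X__X
_____X___XX_

_____X___XX_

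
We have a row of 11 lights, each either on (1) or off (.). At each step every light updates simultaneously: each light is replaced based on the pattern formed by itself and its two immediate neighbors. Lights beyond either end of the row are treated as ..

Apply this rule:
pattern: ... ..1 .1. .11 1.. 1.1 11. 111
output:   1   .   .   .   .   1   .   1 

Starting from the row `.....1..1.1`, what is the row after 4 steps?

1111.....1.
.11..111...
......1..11
11111......

11111......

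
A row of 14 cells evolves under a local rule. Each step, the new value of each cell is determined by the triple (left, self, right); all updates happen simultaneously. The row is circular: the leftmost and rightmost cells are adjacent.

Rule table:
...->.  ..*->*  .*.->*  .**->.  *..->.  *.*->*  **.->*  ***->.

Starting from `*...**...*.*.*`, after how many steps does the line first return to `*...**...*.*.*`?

*..*.*..*****.
*.****.*....**
**...***...*..
.*..*..*..**.*
**.**.**.*.***
.**.**.****...
*.**.**...*...
**.**.*..**..*
.**.***.*.*.*.
*.**..*******.
**.*.*......**
.*****.....*..
*....*....**..
*...**...*.*.*

14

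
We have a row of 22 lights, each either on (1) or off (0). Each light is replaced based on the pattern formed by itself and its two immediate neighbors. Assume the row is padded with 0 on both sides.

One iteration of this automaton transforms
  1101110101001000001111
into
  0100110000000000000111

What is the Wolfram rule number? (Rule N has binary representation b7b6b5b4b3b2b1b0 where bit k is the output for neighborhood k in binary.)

192

position 4: 111 → 1  (bit 7 = 1)
position 1: 110 → 1  (bit 6 = 1)
position 2: 101 → 0  (bit 5 = 0)
position 10: 100 → 0  (bit 4 = 0)
position 0: 011 → 0  (bit 3 = 0)
position 7: 010 → 0  (bit 2 = 0)
position 11: 001 → 0  (bit 1 = 0)
position 14: 000 → 0  (bit 0 = 0)
bits b7..b0 = 11000000 = 192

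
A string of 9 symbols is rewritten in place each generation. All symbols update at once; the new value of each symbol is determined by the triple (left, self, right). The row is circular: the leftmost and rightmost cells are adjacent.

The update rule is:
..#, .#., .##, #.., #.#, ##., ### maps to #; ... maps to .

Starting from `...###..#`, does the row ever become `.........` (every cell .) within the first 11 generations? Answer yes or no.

#.#######
#########
#########  (fixed point — unchanged through generation 11)
generation 11 is #########, still not uniform .

no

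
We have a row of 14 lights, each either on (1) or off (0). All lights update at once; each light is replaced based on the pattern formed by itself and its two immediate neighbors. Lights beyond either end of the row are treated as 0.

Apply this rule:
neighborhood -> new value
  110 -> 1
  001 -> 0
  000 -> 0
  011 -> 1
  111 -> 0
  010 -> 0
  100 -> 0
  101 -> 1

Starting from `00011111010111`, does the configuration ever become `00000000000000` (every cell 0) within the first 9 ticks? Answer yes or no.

tick 1: 00010001101101
tick 2: 00000001111110
tick 3: 00000001000010
tick 4: 00000000000000
all cells are 0 at tick 4

yes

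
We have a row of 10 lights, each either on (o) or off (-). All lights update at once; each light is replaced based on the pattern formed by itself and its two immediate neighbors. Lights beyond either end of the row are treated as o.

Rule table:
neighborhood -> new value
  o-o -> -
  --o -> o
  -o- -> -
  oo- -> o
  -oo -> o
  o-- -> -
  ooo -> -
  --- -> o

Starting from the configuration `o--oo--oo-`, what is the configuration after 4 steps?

o-ooo-ooo-
o-o-o-o-o-
o---------
o-oooooooo

o-oooooooo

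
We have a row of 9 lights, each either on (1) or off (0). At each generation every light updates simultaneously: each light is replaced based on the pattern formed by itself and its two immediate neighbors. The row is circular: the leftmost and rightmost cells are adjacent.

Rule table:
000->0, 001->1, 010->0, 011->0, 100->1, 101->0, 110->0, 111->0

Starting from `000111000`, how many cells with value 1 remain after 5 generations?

001000100
010101010
100000001
010000010
101000101
count of 1: 4

4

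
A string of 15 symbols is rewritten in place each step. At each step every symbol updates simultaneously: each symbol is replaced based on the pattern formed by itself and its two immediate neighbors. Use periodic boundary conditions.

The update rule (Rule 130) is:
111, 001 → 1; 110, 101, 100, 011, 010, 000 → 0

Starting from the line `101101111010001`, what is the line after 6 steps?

010000001000000

step 1: 000000110000010
step 2: 000001000000100
step 3: 000010000001000
step 4: 000100000010000
step 5: 001000000100000
step 6: 010000001000000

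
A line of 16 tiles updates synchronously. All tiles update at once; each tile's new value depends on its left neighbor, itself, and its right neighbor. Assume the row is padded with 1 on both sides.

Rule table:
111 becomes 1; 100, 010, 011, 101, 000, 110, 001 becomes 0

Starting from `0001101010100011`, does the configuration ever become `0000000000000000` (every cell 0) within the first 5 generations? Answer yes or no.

yes

0000000000000001
0000000000000000
all cells are 0 at generation 2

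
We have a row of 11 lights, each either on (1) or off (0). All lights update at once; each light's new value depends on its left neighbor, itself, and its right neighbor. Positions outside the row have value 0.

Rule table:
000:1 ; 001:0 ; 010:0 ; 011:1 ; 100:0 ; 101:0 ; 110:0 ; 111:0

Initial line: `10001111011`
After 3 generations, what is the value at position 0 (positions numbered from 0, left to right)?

generation 1: 00101000010
generation 2: 10000011000
generation 3: 00111010011
position 0 holds 0

0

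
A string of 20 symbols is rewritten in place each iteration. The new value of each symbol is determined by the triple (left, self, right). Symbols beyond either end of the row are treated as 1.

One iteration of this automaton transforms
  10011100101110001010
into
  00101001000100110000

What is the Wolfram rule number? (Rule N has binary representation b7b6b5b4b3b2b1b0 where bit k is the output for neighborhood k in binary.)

131

position 4: 111 → 1  (bit 7 = 1)
position 0: 110 → 0  (bit 6 = 0)
position 9: 101 → 0  (bit 5 = 0)
position 1: 100 → 0  (bit 4 = 0)
position 3: 011 → 0  (bit 3 = 0)
position 8: 010 → 0  (bit 2 = 0)
position 2: 001 → 1  (bit 1 = 1)
position 14: 000 → 1  (bit 0 = 1)
bits b7..b0 = 10000011 = 131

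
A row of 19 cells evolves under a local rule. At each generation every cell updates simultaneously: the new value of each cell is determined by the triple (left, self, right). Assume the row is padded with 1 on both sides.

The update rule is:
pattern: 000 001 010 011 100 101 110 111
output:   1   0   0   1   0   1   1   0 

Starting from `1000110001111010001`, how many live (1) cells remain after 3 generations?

1010110101001100101
1101111010001100011
0111001100101101010
count of 1: 10

10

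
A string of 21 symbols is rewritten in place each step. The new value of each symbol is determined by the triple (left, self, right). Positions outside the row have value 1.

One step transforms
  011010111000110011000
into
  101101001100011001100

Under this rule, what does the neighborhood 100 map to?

1

At position 9 the neighborhood is 100; the next row has 1 there.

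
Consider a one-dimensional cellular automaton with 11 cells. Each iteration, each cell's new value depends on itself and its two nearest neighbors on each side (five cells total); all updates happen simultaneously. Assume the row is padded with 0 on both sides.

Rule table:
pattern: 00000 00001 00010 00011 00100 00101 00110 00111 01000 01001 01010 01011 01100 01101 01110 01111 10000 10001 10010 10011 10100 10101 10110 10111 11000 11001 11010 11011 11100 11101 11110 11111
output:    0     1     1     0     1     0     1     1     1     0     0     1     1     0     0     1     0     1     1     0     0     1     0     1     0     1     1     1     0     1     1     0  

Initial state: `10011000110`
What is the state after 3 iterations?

10101101101

10011010110
10010111010
10101101101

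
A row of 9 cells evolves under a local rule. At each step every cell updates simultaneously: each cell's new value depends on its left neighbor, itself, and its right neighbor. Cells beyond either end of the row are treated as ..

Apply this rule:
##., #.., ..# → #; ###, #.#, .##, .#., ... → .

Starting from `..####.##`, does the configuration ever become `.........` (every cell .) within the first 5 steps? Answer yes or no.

no

step 1: .#...#..#
step 2: #.#.#.##.
step 3: .......##
step 4: ......#.#
step 5: .....#...
step 5 is .....#..., still not uniform .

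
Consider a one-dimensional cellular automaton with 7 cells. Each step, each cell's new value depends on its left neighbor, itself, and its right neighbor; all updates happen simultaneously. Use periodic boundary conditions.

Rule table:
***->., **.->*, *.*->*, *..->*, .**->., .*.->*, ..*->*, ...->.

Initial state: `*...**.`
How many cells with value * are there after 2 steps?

**.*.**
.****..
count of *: 4

4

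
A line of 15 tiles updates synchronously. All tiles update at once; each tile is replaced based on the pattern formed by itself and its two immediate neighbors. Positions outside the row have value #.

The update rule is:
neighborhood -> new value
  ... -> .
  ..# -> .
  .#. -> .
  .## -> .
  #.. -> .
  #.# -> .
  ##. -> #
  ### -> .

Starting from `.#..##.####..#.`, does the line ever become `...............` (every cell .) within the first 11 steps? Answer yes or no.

.....#....#....
...............
all cells are . at step 2

yes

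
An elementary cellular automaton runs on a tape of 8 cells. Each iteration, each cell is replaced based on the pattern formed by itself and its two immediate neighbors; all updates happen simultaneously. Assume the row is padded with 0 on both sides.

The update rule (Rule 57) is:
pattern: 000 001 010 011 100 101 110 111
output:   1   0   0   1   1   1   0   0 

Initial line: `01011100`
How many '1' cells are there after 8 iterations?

3

00110011
10101010
01010101
00101010
10010101
01001010
00100101
10010010
count of 1: 3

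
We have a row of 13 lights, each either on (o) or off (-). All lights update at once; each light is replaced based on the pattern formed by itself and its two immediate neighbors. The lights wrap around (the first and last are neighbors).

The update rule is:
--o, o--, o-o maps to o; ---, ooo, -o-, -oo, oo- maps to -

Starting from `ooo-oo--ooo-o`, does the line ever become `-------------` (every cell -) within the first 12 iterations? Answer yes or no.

---o--oo---o-
--o-oo--o-o-o
oo-o--oo-o-o-
--o-oo--o-o-o  (repeats iteration 2; period 2)
iteration 12: --o-oo--o-o-o
iteration 12 is --o-oo--o-o-o, still not uniform -

no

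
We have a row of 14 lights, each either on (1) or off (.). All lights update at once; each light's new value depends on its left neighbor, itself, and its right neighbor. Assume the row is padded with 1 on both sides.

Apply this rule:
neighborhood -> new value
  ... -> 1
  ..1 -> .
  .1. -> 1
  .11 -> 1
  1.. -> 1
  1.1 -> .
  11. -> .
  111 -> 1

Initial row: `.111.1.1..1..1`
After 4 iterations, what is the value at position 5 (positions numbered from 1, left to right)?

.11..1.11.11.1
.1.1.1.1..1..1
.1.1.1.11.11.1
.1.1.1.1..1..1
position 5 holds .

.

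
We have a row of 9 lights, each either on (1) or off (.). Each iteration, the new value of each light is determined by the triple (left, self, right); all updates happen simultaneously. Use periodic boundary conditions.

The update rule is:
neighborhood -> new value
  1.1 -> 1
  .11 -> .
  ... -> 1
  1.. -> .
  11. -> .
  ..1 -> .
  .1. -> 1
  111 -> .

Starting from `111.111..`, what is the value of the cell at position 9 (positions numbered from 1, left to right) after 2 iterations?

...1.....
11.1.1111
position 9 holds 1

1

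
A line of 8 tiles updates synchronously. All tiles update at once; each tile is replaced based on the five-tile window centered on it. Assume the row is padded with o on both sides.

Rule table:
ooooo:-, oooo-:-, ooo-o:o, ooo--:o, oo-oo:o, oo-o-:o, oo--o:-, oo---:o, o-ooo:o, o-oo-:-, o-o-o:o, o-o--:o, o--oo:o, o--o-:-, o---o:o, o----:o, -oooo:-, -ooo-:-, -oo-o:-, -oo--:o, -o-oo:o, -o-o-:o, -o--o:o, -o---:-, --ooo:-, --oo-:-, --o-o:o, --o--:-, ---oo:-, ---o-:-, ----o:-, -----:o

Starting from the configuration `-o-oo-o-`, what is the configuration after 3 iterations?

--ooo-o-

ooo--ooo
--o-o---
--ooo-o-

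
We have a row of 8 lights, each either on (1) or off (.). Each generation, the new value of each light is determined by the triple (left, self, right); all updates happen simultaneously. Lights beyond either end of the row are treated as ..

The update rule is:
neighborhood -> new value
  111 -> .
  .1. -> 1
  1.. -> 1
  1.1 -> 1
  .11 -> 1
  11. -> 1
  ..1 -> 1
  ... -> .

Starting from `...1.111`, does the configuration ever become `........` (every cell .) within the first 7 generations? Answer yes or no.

..1111.1
.11..111
111111.1
1....111
11..11.1
11111111
1......1
generation 7 is 1......1, still not uniform .

no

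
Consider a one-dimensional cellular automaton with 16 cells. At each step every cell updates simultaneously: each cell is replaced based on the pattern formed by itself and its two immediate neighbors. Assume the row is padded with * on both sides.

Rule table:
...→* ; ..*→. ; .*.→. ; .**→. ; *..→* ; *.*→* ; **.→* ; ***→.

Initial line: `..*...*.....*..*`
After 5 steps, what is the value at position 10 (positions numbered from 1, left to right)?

*

step 1: *..**..****..*..
step 2: **..**....**..*.
step 3: .**..****..**..*
step 4: *.**....**..**..
step 5: **.****..**..**.
position 10 holds *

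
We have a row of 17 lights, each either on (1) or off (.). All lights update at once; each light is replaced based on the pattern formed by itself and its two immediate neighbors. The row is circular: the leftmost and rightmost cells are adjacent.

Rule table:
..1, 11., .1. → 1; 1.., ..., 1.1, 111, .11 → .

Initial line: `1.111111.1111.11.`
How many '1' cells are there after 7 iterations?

iteration 1: 1......1....1..1.
iteration 2: 1.....11...11.11.
iteration 3: 1....1.1..1.1..1.
iteration 4: 1...11.1.11.1.11.
iteration 5: 1..1.1.1..1.1..1.
iteration 6: 1.11.1.1.11.1.11.
iteration 7: 1..1.1.1..1.1..1.
count of 1: 7

7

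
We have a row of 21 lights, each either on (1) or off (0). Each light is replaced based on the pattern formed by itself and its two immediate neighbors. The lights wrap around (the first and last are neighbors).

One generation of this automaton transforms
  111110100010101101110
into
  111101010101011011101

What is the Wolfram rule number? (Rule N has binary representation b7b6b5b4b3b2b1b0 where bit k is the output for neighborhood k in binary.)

186

position 1: 111 → 1  (bit 7 = 1)
position 4: 110 → 0  (bit 6 = 0)
position 5: 101 → 1  (bit 5 = 1)
position 7: 100 → 1  (bit 4 = 1)
position 0: 011 → 1  (bit 3 = 1)
position 6: 010 → 0  (bit 2 = 0)
position 9: 001 → 1  (bit 1 = 1)
position 8: 000 → 0  (bit 0 = 0)
bits b7..b0 = 10111010 = 186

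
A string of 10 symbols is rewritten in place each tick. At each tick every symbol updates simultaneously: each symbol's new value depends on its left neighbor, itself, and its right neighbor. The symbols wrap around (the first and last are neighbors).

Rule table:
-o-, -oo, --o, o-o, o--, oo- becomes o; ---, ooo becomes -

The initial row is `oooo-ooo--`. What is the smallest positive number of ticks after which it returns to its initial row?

o--ooo-ooo
oooo-ooo--

2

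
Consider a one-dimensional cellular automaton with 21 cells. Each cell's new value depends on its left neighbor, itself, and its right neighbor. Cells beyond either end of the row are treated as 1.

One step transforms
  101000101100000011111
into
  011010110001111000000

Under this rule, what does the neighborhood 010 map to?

1

At position 2 the neighborhood is 010; the next row has 1 there.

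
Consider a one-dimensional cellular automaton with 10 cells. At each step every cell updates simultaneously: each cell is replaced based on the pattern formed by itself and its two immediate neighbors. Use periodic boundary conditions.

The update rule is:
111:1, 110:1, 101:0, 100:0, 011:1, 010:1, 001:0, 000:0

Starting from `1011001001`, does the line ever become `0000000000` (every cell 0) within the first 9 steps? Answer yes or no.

no

step 1: 1011001001  (fixed point — unchanged through step 9)
step 9 is 1011001001, still not uniform 0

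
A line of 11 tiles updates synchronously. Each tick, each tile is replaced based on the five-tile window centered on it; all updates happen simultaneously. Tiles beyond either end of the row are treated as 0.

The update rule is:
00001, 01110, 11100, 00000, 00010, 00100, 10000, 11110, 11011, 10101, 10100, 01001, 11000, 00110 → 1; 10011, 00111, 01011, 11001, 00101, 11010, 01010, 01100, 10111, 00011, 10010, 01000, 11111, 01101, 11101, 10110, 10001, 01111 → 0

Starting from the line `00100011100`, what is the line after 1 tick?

11100001111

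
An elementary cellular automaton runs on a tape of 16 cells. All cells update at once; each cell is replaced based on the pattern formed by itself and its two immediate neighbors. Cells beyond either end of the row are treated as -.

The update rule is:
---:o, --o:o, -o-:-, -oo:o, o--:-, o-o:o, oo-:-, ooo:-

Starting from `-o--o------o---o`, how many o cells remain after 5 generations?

generation 1: o--o--ooooo--oo-
generation 2: --o--oo-----oo--
generation 3: oo--oo--ooooo--o
generation 4: o--oo--oo-----o-
generation 5: --oo--oo--oooo--
count of o: 8

8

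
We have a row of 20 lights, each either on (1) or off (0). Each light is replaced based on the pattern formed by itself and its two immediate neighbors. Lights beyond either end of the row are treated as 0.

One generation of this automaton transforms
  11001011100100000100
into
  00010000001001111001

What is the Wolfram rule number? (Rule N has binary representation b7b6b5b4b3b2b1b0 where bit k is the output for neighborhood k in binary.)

3

position 7: 111 → 0  (bit 7 = 0)
position 1: 110 → 0  (bit 6 = 0)
position 5: 101 → 0  (bit 5 = 0)
position 2: 100 → 0  (bit 4 = 0)
position 0: 011 → 0  (bit 3 = 0)
position 4: 010 → 0  (bit 2 = 0)
position 3: 001 → 1  (bit 1 = 1)
position 13: 000 → 1  (bit 0 = 1)
bits b7..b0 = 00000011 = 3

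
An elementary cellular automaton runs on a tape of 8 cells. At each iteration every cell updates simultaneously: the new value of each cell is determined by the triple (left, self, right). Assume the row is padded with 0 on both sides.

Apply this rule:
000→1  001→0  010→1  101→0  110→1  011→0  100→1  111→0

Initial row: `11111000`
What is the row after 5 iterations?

00001111
11100001
00111101
10000101
11110101

11110101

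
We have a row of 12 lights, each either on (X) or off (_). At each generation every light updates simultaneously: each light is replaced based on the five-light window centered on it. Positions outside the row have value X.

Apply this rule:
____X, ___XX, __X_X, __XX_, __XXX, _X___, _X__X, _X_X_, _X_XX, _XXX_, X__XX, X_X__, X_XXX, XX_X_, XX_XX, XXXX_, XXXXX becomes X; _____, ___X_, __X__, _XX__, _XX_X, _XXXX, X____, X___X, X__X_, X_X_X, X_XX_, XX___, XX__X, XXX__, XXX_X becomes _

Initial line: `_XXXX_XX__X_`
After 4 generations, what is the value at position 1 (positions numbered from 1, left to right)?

X

XX_X_X____XX
X_X_XXX_XXX_
_X_XXX_XXX_X
X_XXX_XXX_XX
position 1 holds X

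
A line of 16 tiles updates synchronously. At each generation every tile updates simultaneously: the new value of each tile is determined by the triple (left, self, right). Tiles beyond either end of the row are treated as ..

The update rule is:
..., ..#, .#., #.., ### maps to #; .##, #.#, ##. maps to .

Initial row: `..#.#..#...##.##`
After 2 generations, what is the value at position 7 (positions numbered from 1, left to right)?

###.#######.....
.#...#####.#####
position 7 holds #

#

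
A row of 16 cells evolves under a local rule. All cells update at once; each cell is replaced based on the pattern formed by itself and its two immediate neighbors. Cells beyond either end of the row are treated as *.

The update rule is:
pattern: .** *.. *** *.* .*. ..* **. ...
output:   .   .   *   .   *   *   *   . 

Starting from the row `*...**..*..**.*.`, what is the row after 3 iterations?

*..*.*.**.*.*.*.

*..*.*.**.*.*.*.
*.**.*..*.*.*.*.
*..*.*.**.*.*.*.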